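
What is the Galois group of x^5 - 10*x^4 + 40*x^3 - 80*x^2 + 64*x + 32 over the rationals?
The polynomial f is an irreducible quintic over Q, so G = Gal(f/Q) is a transitive subgroup of S_5: one of C_5 (5T1, order 5), D_5 (5T2, order 10), F_20 (5T3, order 20), A_5 (5T4, order 60) or S_5 (5T5, order 120). The discriminant of f is 3008364544, which is not a perfect square, so G is not contained in A_5. The transitive groups of degree 5 not contained in A_5 are: F_20 (5T3, order 20), S_5 (5T5, order 120). By Dedekind's theorem, for a prime p not dividing disc(f) the degrees of the irreducible factors of f mod p form the cycle type of an element of G. Factoring f modulo the 3 such primes p <= 7 (skipping 2, which divides the discriminant), each new pattern first appears at: mod 3: f = (x^5 + 2x^4 + x^3 + x^2 + x + 2), pattern 5; mod 7: f = (x^2 + 5x + 5)(x^3 + 6x^2 + 5x + 5), pattern 3+2. No other pattern occurs in this range, so the set of observed cycle types is {5, 3+2}. Among the candidates above, the only group containing elements of all these cycle types is S_5 (5T5) — F_20 (5T3) lacks at least one of them. Hence G = S_5 (5T5), of order 120.

5T5: S_5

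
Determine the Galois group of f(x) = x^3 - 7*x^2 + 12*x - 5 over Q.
C_3 (order 3)

The polynomial is an irreducible cubic over Q and its discriminant is 169 = 13^2, a perfect square. For an irreducible cubic, a square discriminant forces the Galois group to be A_3, the cyclic group of order 3.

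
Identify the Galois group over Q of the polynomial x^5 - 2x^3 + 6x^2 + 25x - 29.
S_5, the symmetric group on 5 letters

The polynomial f is an irreducible quintic over Q, so G = Gal(f/Q) is a transitive subgroup of S_5: one of C_5 (5T1, order 5), D_5 (5T2, order 10), F_20 (5T3, order 20), A_5 (5T4, order 60) or S_5 (5T5, order 120). The discriminant of f is 6973049989, which is not a perfect square, so G is not contained in A_5. The transitive groups of degree 5 not contained in A_5 are: F_20 (5T3, order 20), S_5 (5T5, order 120). By Dedekind's theorem, for a prime p not dividing disc(f) the degrees of the irreducible factors of f mod p form the cycle type of an element of G. Factoring f modulo the first such prime p = 2, each new pattern first appears at: mod 2: f = (x^2 + x + 1)(x^3 + x^2 + 1), pattern 3+2. No other pattern occurs in this range, so the set of observed cycle types is {3+2}. Among the candidates above, the only group containing elements of all these cycle types is S_5 (5T5) — F_20 (5T3) lacks at least one of them. Hence G = S_5 (5T5), of order 120.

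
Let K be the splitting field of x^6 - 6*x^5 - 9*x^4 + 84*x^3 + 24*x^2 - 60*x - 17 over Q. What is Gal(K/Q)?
The polynomial f is an irreducible sextic over Q, so G = Gal(f/Q) is one of the 16 transitive subgroups 6T1, ..., 6T16 of S_6. The discriminant of f is -9221581132716096, which is not a perfect square, so G is not contained in A_6. The transitive groups of degree 6 not contained in A_6 are: C_6 (6T1, order 6), S_3 (6T2, order 6), D_6 (6T3, order 12), C_3 x S_3 (6T5, order 18), A_4 x C_2 (6T6, order 24), S_4 (6T8, order 24), S_3 x S_3 (6T9, order 36), S_4 x C_2 (6T11, order 48), (S_3 x S_3) : C_2 (6T13, order 72), PGL(2,5) (6T14, order 120), S_6 (6T16, order 720). By Dedekind's theorem, for a prime p not dividing disc(f) the degrees of the irreducible factors of f mod p form the cycle type of an element of G. Factoring f modulo the 33 such primes p <= 149 (skipping 2, 3, which divide the discriminant), each new pattern first appears at: mod 5: f = (x^3 + 2x + 4)(x^3 + 4x^2 + 4x + 2), pattern 3+3; mod 7: f = (x^6 + x^5 + 5x^4 + 3x^2 + 3x + 4), pattern 6; mod 17: f = (x)(x + 16)(x^2 + 3x + 1)(x^2 + 9x + 9), pattern 2+2+1+1; mod 19: f = (x + 1)(x + 2)(x + 5)(x + 14)(x^2 + 10x + 3), pattern 2+1+1+1+1; mod 71: f = (x^2 + 5x + 40)(x^2 + 20x + 59)(x^2 + 40x + 70), pattern 2+2+2. No other pattern occurs in this range, so the set of observed cycle types is {3+3, 6, 2+2+1+1, 2+1+1+1+1, 2+2+2}. The candidates containing elements of all these cycle types are A_4 x C_2 (6T6) of order 24, S_4 x C_2 (6T11) of order 48, (S_3 x S_3) : C_2 (6T13) of order 72, S_6 (6T16) of order 720; the others are excluded. The observed types are precisely the cycle types that occur in A_4 x C_2 (6T6) (apart from the identity). Each of the other remaining candidates has further cycle types, and by the Chebotarev density theorem the matching factorization patterns would occur for a proportion of primes equal to their share of the group: S_4 x C_2 (6T11) additionally contains elements of type 4+2, 4+1+1 (12 of its 48 elements, about 25% of primes); (S_3 x S_3) : C_2 (6T13) additionally contains elements of type 4+2, 3+2+1, 3+1+1+1 (34 of its 72 elements, about 47% of primes); S_6 (6T16) additionally contains elements of type 5+1, 4+2, 4+1+1, 3+2+1, 3+1+1+1 (484 of its 720 elements, about 67% of primes). None of the 33 primes tested shows any such pattern (for each of these groups the chance of that is below 10^-4), which rules them out. Hence G = A_4 x C_2 (6T6), of order 24.

6T6: A_4 x C_2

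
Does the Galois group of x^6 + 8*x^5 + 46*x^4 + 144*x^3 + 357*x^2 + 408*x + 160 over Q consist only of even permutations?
No

The polynomial is irreducible of degree 6 over Q. Its discriminant is -1579425998307328, which is not a perfect square. A Galois group lies in the alternating group exactly when the discriminant is a square in Q, so the Galois group ((S_3 x S_3) : C_2) is not contained in A_6.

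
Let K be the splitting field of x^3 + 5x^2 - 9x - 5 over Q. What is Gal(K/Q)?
C_3

The polynomial is an irreducible cubic over Q and its discriminant is 10816 = 104^2, a perfect square. For an irreducible cubic, a square discriminant forces the Galois group to be A_3, the cyclic group of order 3.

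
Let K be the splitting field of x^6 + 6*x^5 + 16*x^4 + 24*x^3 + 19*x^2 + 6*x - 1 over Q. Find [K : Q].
The degree of the splitting field over Q equals the order of the Galois group, so first determine the group. The polynomial f is an irreducible sextic over Q, so G = Gal(f/Q) is one of the 16 transitive subgroups 6T1, ..., 6T16 of S_6. The discriminant of f is 153664 = 392^2, a perfect square, so G is contained in A_6. The transitive groups of degree 6 contained in A_6 are: A_4 (6T4, order 12), S_4 (6T7, order 24), (C_3 x C_3) : C_4 (6T10, order 36), PSL(2,5) (6T12, order 60), A_6 (6T15, order 360). By Dedekind's theorem, for a prime p not dividing disc(f) the degrees of the irreducible factors of f mod p form the cycle type of an element of G. Factoring f modulo the 33 such primes p <= 149 (skipping 2, 7, which divide the discriminant), each new pattern first appears at: mod 3: f = (x^3 + 2x + 1)(x^3 + 2x + 2), pattern 3+3; mod 13: f = (x + 7)(x + 8)(x^2 + 2x + 6)(x^2 + 2x + 7), pattern 2+2+1+1. No other pattern occurs in this range, so the set of observed cycle types is {3+3, 2+2+1+1}. The candidates containing elements of all these cycle types are A_4 (6T4) of order 12, S_4 (6T7) of order 24, (C_3 x C_3) : C_4 (6T10) of order 36, PSL(2,5) (6T12) of order 60, A_6 (6T15) of order 360; the others are excluded. The observed types are precisely the cycle types that occur in A_4 (6T4) (apart from the identity). Each of the other remaining candidates has further cycle types, and by the Chebotarev density theorem the matching factorization patterns would occur for a proportion of primes equal to their share of the group: S_4 (6T7) additionally contains elements of type 4+2 (6 of its 24 elements, about 25% of primes); (C_3 x C_3) : C_4 (6T10) additionally contains elements of type 4+2, 3+1+1+1 (22 of its 36 elements, about 61% of primes); PSL(2,5) (6T12) additionally contains elements of type 5+1 (24 of its 60 elements, about 40% of primes); A_6 (6T15) additionally contains elements of type 5+1, 4+2, 3+1+1+1 (274 of its 360 elements, about 76% of primes). None of the 33 primes tested shows any such pattern (for each of these groups the chance of that is below 10^-4), which rules them out. Hence G = A_4 (6T4), of order 12. The Galois group A_4 (6T4) has order 12, so the splitting field has degree 12 over Q.

12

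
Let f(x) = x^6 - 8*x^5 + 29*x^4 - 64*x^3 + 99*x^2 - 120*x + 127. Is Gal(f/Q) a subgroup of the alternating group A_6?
No

The polynomial is irreducible of degree 6 over Q. Its discriminant is -18046378835968, which is not a perfect square. A Galois group lies in the alternating group exactly when the discriminant is a square in Q, so the Galois group (C_6) is not contained in A_6.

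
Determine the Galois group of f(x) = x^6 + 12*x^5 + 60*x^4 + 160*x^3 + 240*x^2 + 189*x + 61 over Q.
The polynomial f is an irreducible sextic over Q, so G = Gal(f/Q) is one of the 16 transitive subgroups 6T1, ..., 6T16 of S_6. The discriminant of f is -9059283, which is not a perfect square, so G is not contained in A_6. The transitive groups of degree 6 not contained in A_6 are: C_6 (6T1, order 6), S_3 (6T2, order 6), D_6 (6T3, order 12), C_3 x S_3 (6T5, order 18), A_4 x C_2 (6T6, order 24), S_4 (6T8, order 24), S_3 x S_3 (6T9, order 36), S_4 x C_2 (6T11, order 48), (S_3 x S_3) : C_2 (6T13, order 72), PGL(2,5) (6T14, order 120), S_6 (6T16, order 720). By Dedekind's theorem, for a prime p not dividing disc(f) the degrees of the irreducible factors of f mod p form the cycle type of an element of G. Factoring f modulo the 28 such primes p <= 127 (skipping 3, 17, 43, which divide the discriminant), each new pattern first appears at: mod 2: f = (x^6 + x + 1), pattern 6; mod 7: f = (x + 3)(x^2 + x + 4)(x^3 + x^2 + 1), pattern 3+2+1; mod 11: f = (x^2 + 2x + 2)(x^4 + 10x^3 + 5x^2 + 9x + 3), pattern 4+2; mod 13: f = (x + 5)(x + 10)(x^2 + 3x + 5)(x^2 + 7x + 3), pattern 2+2+1+1; mod 61: f = (x)(x + 42)(x + 53)(x + 59)(x^2 + 41x + 6), pattern 2+1+1+1+1; mod 97: f = (x + 50)(x + 87)(x + 89)(x^3 + 77x^2 + 65x + 87), pattern 3+1+1+1; mod 113: f = (x^2 + 6)(x^2 + 53x + 61)(x^2 + 72x + 19), pattern 2+2+2; mod 127: f = (x^3 + 45x^2 + 20x + 104)(x^3 + 94x^2 + x + 36), pattern 3+3. No other pattern occurs in this range, so the set of observed cycle types is {6, 3+2+1, 4+2, 2+2+1+1, 2+1+1+1+1, 3+1+1+1, 2+2+2, 3+3}. The candidates containing elements of all these cycle types are (S_3 x S_3) : C_2 (6T13) of order 72, S_6 (6T16) of order 720; the others are excluded. The observed types are precisely the cycle types that occur in (S_3 x S_3) : C_2 (6T13) (apart from the identity). Each of the other remaining candidates has further cycle types, and by the Chebotarev density theorem the matching factorization patterns would occur for a proportion of primes equal to their share of the group: S_6 (6T16) additionally contains elements of type 5+1, 4+1+1 (234 of its 720 elements, about 32% of primes). None of the 28 primes tested shows any such pattern (for each of these groups the chance of that is below 10^-4), which rules them out. Hence G = (S_3 x S_3) : C_2 (6T13), of order 72.

(S_3 x S_3) : C_2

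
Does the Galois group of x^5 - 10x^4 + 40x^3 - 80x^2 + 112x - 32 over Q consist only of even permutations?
The polynomial is irreducible of degree 5 over Q. Its discriminant is 61018734592, which is not a perfect square. A Galois group lies in the alternating group exactly when the discriminant is a square in Q, so the Galois group (S_5) is not contained in A_5.

No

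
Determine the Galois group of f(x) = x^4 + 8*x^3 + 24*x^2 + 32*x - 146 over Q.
The polynomial is an irreducible quartic over Q and its discriminant is -1088391168, which is not a perfect square, so the Galois group is not contained in A_4. The resolvent cubic y^3 - 24*y^2 + 840*y - 5696 has exactly one rational root, so the Galois group is C_4 or D_4. The quartic remains irreducible over Q(sqrt(disc)), so the group is D_4.

D_4 (also written D4)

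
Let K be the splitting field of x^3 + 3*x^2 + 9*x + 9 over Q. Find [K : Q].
The degree of the splitting field over Q equals the order of the Galois group, so first determine the group. The polynomial is an irreducible cubic over Q and its discriminant is -972, which is not a perfect square. For an irreducible cubic, a non-square discriminant gives Galois group S_3. The Galois group S_3 (3T2) has order 6, so the splitting field has degree 6 over Q.

6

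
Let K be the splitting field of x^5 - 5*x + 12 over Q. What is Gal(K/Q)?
The polynomial f is an irreducible quintic over Q, so G = Gal(f/Q) is a transitive subgroup of S_5: one of C_5 (5T1, order 5), D_5 (5T2, order 10), F_20 (5T3, order 20), A_5 (5T4, order 60) or S_5 (5T5, order 120). The discriminant of f is 64000000 = 8000^2, a perfect square, so G is contained in A_5. The transitive groups of degree 5 contained in A_5 are: C_5 (5T1, order 5), D_5 (5T2, order 10), A_5 (5T4, order 60). By Dedekind's theorem, for a prime p not dividing disc(f) the degrees of the irreducible factors of f mod p form the cycle type of an element of G. Factoring f modulo the 23 such primes p <= 97 (skipping 2, 5, which divide the discriminant), each new pattern first appears at: mod 3: f = (x)(x^2 + x + 2)(x^2 + 2x + 2), pattern 2+2+1; mod 7: f = (x^5 + 2x + 5), pattern 5. No other pattern occurs in this range, so the set of observed cycle types is {2+2+1, 5}. The candidates containing elements of all these cycle types are D_5 (5T2) of order 10, A_5 (5T4) of order 60; the others are excluded. The observed types are precisely the cycle types that occur in D_5 (5T2) (apart from the identity). Each of the other remaining candidates has further cycle types, and by the Chebotarev density theorem the matching factorization patterns would occur for a proportion of primes equal to their share of the group: A_5 (5T4) additionally contains elements of type 3+1+1 (20 of its 60 elements, about 33% of primes). None of the 23 primes tested shows any such pattern (for each of these groups the chance of that is below 10^-4), which rules them out. Hence G = D_5 (5T2), of order 10.

D_5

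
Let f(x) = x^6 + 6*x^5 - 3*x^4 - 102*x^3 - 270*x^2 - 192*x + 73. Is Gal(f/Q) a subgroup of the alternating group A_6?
No

The polynomial is irreducible of degree 6 over Q. Its discriminant is -30366624190464, which is not a perfect square. A Galois group lies in the alternating group exactly when the discriminant is a square in Q, so the Galois group (A_4 x C_2) is not contained in A_6.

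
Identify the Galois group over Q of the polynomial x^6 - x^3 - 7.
6T9: S_3 x S_3

The polynomial f is an irreducible sextic over Q, so G = Gal(f/Q) is one of the 16 transitive subgroups 6T1, ..., 6T16 of S_6. The discriminant of f is 871199469, which is not a perfect square, so G is not contained in A_6. The transitive groups of degree 6 not contained in A_6 are: C_6 (6T1, order 6), S_3 (6T2, order 6), D_6 (6T3, order 12), C_3 x S_3 (6T5, order 18), A_4 x C_2 (6T6, order 24), S_4 (6T8, order 24), S_3 x S_3 (6T9, order 36), S_4 x C_2 (6T11, order 48), (S_3 x S_3) : C_2 (6T13, order 72), PGL(2,5) (6T14, order 120), S_6 (6T16, order 720). By Dedekind's theorem, for a prime p not dividing disc(f) the degrees of the irreducible factors of f mod p form the cycle type of an element of G. Factoring f modulo the 16 such primes p <= 67 (skipping 3, 7, 29, which divide the discriminant), each new pattern first appears at: mod 2: f = (x^6 + x^3 + 1), pattern 6; mod 5: f = (x + 1)(x + 2)(x^2 + 3x + 4)(x^2 + 4x + 1), pattern 2+2+1+1; mod 13: f = (x + 2)(x + 5)(x + 6)(x^3 + 4), pattern 3+1+1+1; mod 19: f = (x^2 + 10x + 15)(x^2 + 13x + 13)(x^2 + 15x + 10), pattern 2+2+2; mod 67: f = (x^3 + 18)(x^3 + 48), pattern 3+3. No other pattern occurs in this range, so the set of observed cycle types is {6, 2+2+1+1, 3+1+1+1, 2+2+2, 3+3}. The candidates containing elements of all these cycle types are S_3 x S_3 (6T9) of order 36, (S_3 x S_3) : C_2 (6T13) of order 72, S_6 (6T16) of order 720; the others are excluded. The observed types are precisely the cycle types that occur in S_3 x S_3 (6T9) (apart from the identity). Each of the other remaining candidates has further cycle types, and by the Chebotarev density theorem the matching factorization patterns would occur for a proportion of primes equal to their share of the group: (S_3 x S_3) : C_2 (6T13) additionally contains elements of type 4+2, 3+2+1, 2+1+1+1+1 (36 of its 72 elements, about 50% of primes); S_6 (6T16) additionally contains elements of type 5+1, 4+2, 4+1+1, 3+2+1, 2+1+1+1+1 (459 of its 720 elements, about 64% of primes). None of the 16 primes tested shows any such pattern (for each of these groups the chance of that is below 10^-4), which rules them out. Hence G = S_3 x S_3 (6T9), of order 36.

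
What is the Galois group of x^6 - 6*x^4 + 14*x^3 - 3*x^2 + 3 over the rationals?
The polynomial f is an irreducible sextic over Q, so G = Gal(f/Q) is one of the 16 transitive subgroups 6T1, ..., 6T16 of S_6. The discriminant of f is 19050624576 = 138024^2, a perfect square, so G is contained in A_6. The transitive groups of degree 6 contained in A_6 are: A_4 (6T4, order 12), S_4 (6T7, order 24), (C_3 x C_3) : C_4 (6T10, order 36), PSL(2,5) (6T12, order 60), A_6 (6T15, order 360). By Dedekind's theorem, for a prime p not dividing disc(f) the degrees of the irreducible factors of f mod p form the cycle type of an element of G. Factoring f modulo the 33 such primes p <= 151 (skipping 2, 3, 71, which divide the discriminant), each new pattern first appears at: mod 5: f = (x^3 + x^2 + 1)(x^3 + 4x^2 + 3), pattern 3+3; mod 17: f = (x + 2)(x + 6)(x^2 + 3x + 5)(x^2 + 6x + 6), pattern 2+2+1+1. No other pattern occurs in this range, so the set of observed cycle types is {3+3, 2+2+1+1}. The candidates containing elements of all these cycle types are A_4 (6T4) of order 12, S_4 (6T7) of order 24, (C_3 x C_3) : C_4 (6T10) of order 36, PSL(2,5) (6T12) of order 60, A_6 (6T15) of order 360; the others are excluded. The observed types are precisely the cycle types that occur in A_4 (6T4) (apart from the identity). Each of the other remaining candidates has further cycle types, and by the Chebotarev density theorem the matching factorization patterns would occur for a proportion of primes equal to their share of the group: S_4 (6T7) additionally contains elements of type 4+2 (6 of its 24 elements, about 25% of primes); (C_3 x C_3) : C_4 (6T10) additionally contains elements of type 4+2, 3+1+1+1 (22 of its 36 elements, about 61% of primes); PSL(2,5) (6T12) additionally contains elements of type 5+1 (24 of its 60 elements, about 40% of primes); A_6 (6T15) additionally contains elements of type 5+1, 4+2, 3+1+1+1 (274 of its 360 elements, about 76% of primes). None of the 33 primes tested shows any such pattern (for each of these groups the chance of that is below 10^-4), which rules them out. Hence G = A_4 (6T4), of order 12.

6T4: A_4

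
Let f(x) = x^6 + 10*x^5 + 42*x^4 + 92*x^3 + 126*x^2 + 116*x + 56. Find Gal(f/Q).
6T11: S_4 x C_2

The polynomial f is an irreducible sextic over Q, so G = Gal(f/Q) is one of the 16 transitive subgroups 6T1, ..., 6T16 of S_6. The discriminant of f is -95929008128, which is not a perfect square, so G is not contained in A_6. The transitive groups of degree 6 not contained in A_6 are: C_6 (6T1, order 6), S_3 (6T2, order 6), D_6 (6T3, order 12), C_3 x S_3 (6T5, order 18), A_4 x C_2 (6T6, order 24), S_4 (6T8, order 24), S_3 x S_3 (6T9, order 36), S_4 x C_2 (6T11, order 48), (S_3 x S_3) : C_2 (6T13, order 72), PGL(2,5) (6T14, order 120), S_6 (6T16, order 720). By Dedekind's theorem, for a prime p not dividing disc(f) the degrees of the irreducible factors of f mod p form the cycle type of an element of G. Factoring f modulo the 28 such primes p <= 127 (skipping 2, 29, 59, which divide the discriminant), each new pattern first appears at: mod 3: f = (x^3 + 2x + 1)(x^3 + x^2 + x + 2), pattern 3+3; mod 5: f = (x^6 + 2x^4 + 2x^3 + x^2 + x + 1), pattern 6; mod 7: f = (x)(x + 1)(x^4 + 2x^3 + 5x^2 + 3x + 4), pattern 4+1+1; mod 17: f = (x + 5)(x + 15)(x^2 + 10x + 5)(x^2 + 14x + 5), pattern 2+2+1+1; mod 23: f = (x^2 + 17x + 12)(x^2 + 19x + 8)(x^2 + 20x + 14), pattern 2+2+2; mod 67: f = (x^2 + 43x + 24)(x^4 + 34x^3 + 30x^2 + 63x + 47), pattern 4+2; mod 127: f = (x + 38)(x + 106)(x + 113)(x + 118)(x^2 + 16x + 58), pattern 2+1+1+1+1. No other pattern occurs in this range, so the set of observed cycle types is {3+3, 6, 4+1+1, 2+2+1+1, 2+2+2, 4+2, 2+1+1+1+1}. The candidates containing elements of all these cycle types are S_4 x C_2 (6T11) of order 48, S_6 (6T16) of order 720; the others are excluded. The observed types are precisely the cycle types that occur in S_4 x C_2 (6T11) (apart from the identity). Each of the other remaining candidates has further cycle types, and by the Chebotarev density theorem the matching factorization patterns would occur for a proportion of primes equal to their share of the group: S_6 (6T16) additionally contains elements of type 5+1, 3+2+1, 3+1+1+1 (304 of its 720 elements, about 42% of primes). None of the 28 primes tested shows any such pattern (for each of these groups the chance of that is below 10^-4), which rules them out. Hence G = S_4 x C_2 (6T11), of order 48.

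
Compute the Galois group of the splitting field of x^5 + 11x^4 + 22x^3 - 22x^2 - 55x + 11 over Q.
The polynomial f is an irreducible quintic over Q, so G = Gal(f/Q) is a transitive subgroup of S_5: one of C_5 (5T1, order 5), D_5 (5T2, order 10), F_20 (5T3, order 20), A_5 (5T4, order 60) or S_5 (5T5, order 120). The discriminant of f is 15352201216 = 123904^2, a perfect square, so G is contained in A_5. The transitive groups of degree 5 contained in A_5 are: C_5 (5T1, order 5), D_5 (5T2, order 10), A_5 (5T4, order 60). By Dedekind's theorem, for a prime p not dividing disc(f) the degrees of the irreducible factors of f mod p form the cycle type of an element of G. Factoring f modulo the 14 such primes p <= 53 (skipping 2, 11, which divide the discriminant), each new pattern first appears at: mod 3: f = (x^5 + 2x^4 + x^3 + 2x^2 + 2x + 2), pattern 5; mod 23: f = (x + 5)(x + 10)(x + 12)(x + 14)(x + 16), pattern 1+1+1+1+1. No other pattern occurs in this range, so the set of observed cycle types is {5, 1+1+1+1+1}. The candidates containing elements of all these cycle types are C_5 (5T1) of order 5, D_5 (5T2) of order 10, A_5 (5T4) of order 60; the others are excluded. The observed types are precisely the cycle types that occur in C_5 (5T1). Each of the other remaining candidates has further cycle types, and by the Chebotarev density theorem the matching factorization patterns would occur for a proportion of primes equal to their share of the group: D_5 (5T2) additionally contains elements of type 2+2+1 (5 of its 10 elements, about 50% of primes); A_5 (5T4) additionally contains elements of type 3+1+1, 2+2+1 (35 of its 60 elements, about 58% of primes). None of the 14 primes tested shows any such pattern (for each of these groups the chance of that is below 10^-4), which rules them out. Hence G = C_5 (5T1), of order 5.

C_5 (also written C5)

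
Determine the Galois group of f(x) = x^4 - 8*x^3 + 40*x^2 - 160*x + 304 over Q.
The polynomial is an irreducible quartic over Q and its discriminant is 411041792, which is not a perfect square, so the Galois group is not contained in A_4. The resolvent cubic y^3 - 40*y^2 + 64*y + 3584 has exactly one rational root, so the Galois group is C_4 or D_4. The quartic remains irreducible over Q(sqrt(disc)), so the group is D_4.

4T3: D_4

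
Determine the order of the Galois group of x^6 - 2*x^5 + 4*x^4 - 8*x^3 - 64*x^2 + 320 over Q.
36

The degree of the splitting field over Q equals the order of the Galois group, so first determine the group. The polynomial f is an irreducible sextic over Q, so G = Gal(f/Q) is one of the 16 transitive subgroups 6T1, ..., 6T16 of S_6. The discriminant of f is 564385546240000 = 23756800^2, a perfect square, so G is contained in A_6. The transitive groups of degree 6 contained in A_6 are: A_4 (6T4, order 12), S_4 (6T7, order 24), (C_3 x C_3) : C_4 (6T10, order 36), PSL(2,5) (6T12, order 60), A_6 (6T15, order 360). By Dedekind's theorem, for a prime p not dividing disc(f) the degrees of the irreducible factors of f mod p form the cycle type of an element of G. Factoring f modulo the 19 such primes p <= 79 (skipping 2, 5, 29, which divide the discriminant), each new pattern first appears at: mod 3: f = (x^2 + 1)(x^4 + x^3 + 2), pattern 4+2; mod 11: f = (x^3 + 3x^2 + 10x + 7)(x^3 + 6x^2 + 9x + 8), pattern 3+3; mod 19: f = (x + 14)(x + 16)(x^2 + 11x + 1)(x^2 + 14x + 15), pattern 2+2+1+1; mod 61: f = (x + 5)(x + 38)(x + 52)(x^3 + 25x^2 + 22x + 23), pattern 3+1+1+1. No other pattern occurs in this range, so the set of observed cycle types is {4+2, 3+3, 2+2+1+1, 3+1+1+1}. The candidates containing elements of all these cycle types are (C_3 x C_3) : C_4 (6T10) of order 36, A_6 (6T15) of order 360; the others are excluded. The observed types are precisely the cycle types that occur in (C_3 x C_3) : C_4 (6T10) (apart from the identity). Each of the other remaining candidates has further cycle types, and by the Chebotarev density theorem the matching factorization patterns would occur for a proportion of primes equal to their share of the group: A_6 (6T15) additionally contains elements of type 5+1 (144 of its 360 elements, about 40% of primes). None of the 19 primes tested shows any such pattern (for each of these groups the chance of that is below 10^-4), which rules them out. Hence G = (C_3 x C_3) : C_4 (6T10), of order 36. The Galois group (C_3 x C_3) : C_4 (6T10) has order 36, so the splitting field has degree 36 over Q.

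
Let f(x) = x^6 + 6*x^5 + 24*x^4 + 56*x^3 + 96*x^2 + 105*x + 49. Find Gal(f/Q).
C_3 x S_3 (also written G18)

The polynomial f is an irreducible sextic over Q, so G = Gal(f/Q) is one of the 16 transitive subgroups 6T1, ..., 6T16 of S_6. The discriminant of f is -68755887963, which is not a perfect square, so G is not contained in A_6. The transitive groups of degree 6 not contained in A_6 are: C_6 (6T1, order 6), S_3 (6T2, order 6), D_6 (6T3, order 12), C_3 x S_3 (6T5, order 18), A_4 x C_2 (6T6, order 24), S_4 (6T8, order 24), S_3 x S_3 (6T9, order 36), S_4 x C_2 (6T11, order 48), (S_3 x S_3) : C_2 (6T13, order 72), PGL(2,5) (6T14, order 120), S_6 (6T16, order 720). By Dedekind's theorem, for a prime p not dividing disc(f) the degrees of the irreducible factors of f mod p form the cycle type of an element of G. Factoring f modulo the 33 such primes p <= 151 (skipping 3, 7, 89, which divide the discriminant), each new pattern first appears at: mod 2: f = (x^6 + x + 1), pattern 6; mod 13: f = (x + 4)(x + 5)(x + 7)(x^3 + 3x^2 + 10x + 1), pattern 3+1+1+1; mod 17: f = (x^2 + 7x + 1)(x^2 + 8x + 6)(x^2 + 8x + 11), pattern 2+2+2; mod 19: f = (x^3 + 3x^2 + 4x + 6)(x^3 + 3x^2 + 11x + 5), pattern 3+3; mod 73: f = (x + 25)(x + 37)(x + 44)(x + 55)(x + 68)(x + 69), pattern 1+1+1+1+1+1. No other pattern occurs in this range, so the set of observed cycle types is {6, 3+1+1+1, 2+2+2, 3+3, 1+1+1+1+1+1}. The candidates containing elements of all these cycle types are C_3 x S_3 (6T5) of order 18, S_3 x S_3 (6T9) of order 36, (S_3 x S_3) : C_2 (6T13) of order 72, S_6 (6T16) of order 720; the others are excluded. The observed types are precisely the cycle types that occur in C_3 x S_3 (6T5). Each of the other remaining candidates has further cycle types, and by the Chebotarev density theorem the matching factorization patterns would occur for a proportion of primes equal to their share of the group: S_3 x S_3 (6T9) additionally contains elements of type 2+2+1+1 (9 of its 36 elements, about 25% of primes); (S_3 x S_3) : C_2 (6T13) additionally contains elements of type 4+2, 3+2+1, 2+2+1+1, 2+1+1+1+1 (45 of its 72 elements, about 62% of primes); S_6 (6T16) additionally contains elements of type 5+1, 4+2, 4+1+1, 3+2+1, 2+2+1+1, 2+1+1+1+1 (504 of its 720 elements, about 70% of primes). None of the 33 primes tested shows any such pattern (for each of these groups the chance of that is below 10^-4), which rules them out. Hence G = C_3 x S_3 (6T5), of order 18.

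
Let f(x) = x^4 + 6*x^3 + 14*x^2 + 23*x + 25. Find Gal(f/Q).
The polynomial is an irreducible quartic over Q and its discriminant is 229, which is not a perfect square, so the Galois group is not contained in A_4. The resolvent cubic y^3 - 14*y^2 + 38*y - 29 is irreducible over Q. An irreducible resolvent with non-square discriminant gives S_4.

S_4, the symmetric group on 4 letters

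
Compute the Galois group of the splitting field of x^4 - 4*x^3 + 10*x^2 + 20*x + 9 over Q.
The polynomial is an irreducible quartic over Q and its discriminant is 2097152, which is not a perfect square, so the Galois group is not contained in A_4. The resolvent cubic y^3 - 10*y^2 - 116*y - 184 has exactly one rational root, so the Galois group is C_4 or D_4. The quartic remains irreducible over Q(sqrt(disc)), so the group is D_4.

D_4 (order 8)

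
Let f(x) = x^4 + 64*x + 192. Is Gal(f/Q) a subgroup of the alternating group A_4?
Yes

The polynomial is irreducible of degree 4 over Q. Its discriminant is 1358954496 = 36864^2, a perfect square. A Galois group lies in the alternating group exactly when the discriminant is a square in Q, so the Galois group (A_4) is contained in A_4.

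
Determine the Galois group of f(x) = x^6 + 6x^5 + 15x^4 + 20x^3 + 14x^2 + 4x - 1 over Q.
6T7: S_4

The polynomial f is an irreducible sextic over Q, so G = Gal(f/Q) is one of the 16 transitive subgroups 6T1, ..., 6T16 of S_6. The discriminant of f is 33856 = 184^2, a perfect square, so G is contained in A_6. The transitive groups of degree 6 contained in A_6 are: A_4 (6T4, order 12), S_4 (6T7, order 24), (C_3 x C_3) : C_4 (6T10, order 36), PSL(2,5) (6T12, order 60), A_6 (6T15, order 360). By Dedekind's theorem, for a prime p not dividing disc(f) the degrees of the irreducible factors of f mod p form the cycle type of an element of G. Factoring f modulo the 79 such primes p <= 419 (skipping 2, 23, which divide the discriminant), each new pattern first appears at: mod 3: f = (x^3 + x^2 + x + 2)(x^3 + 2x^2 + 1), pattern 3+3; mod 5: f = (x^2 + 2x + 4)(x^4 + 4x^3 + 3x^2 + 3x + 1), pattern 4+2; mod 19: f = (x + 6)(x + 15)(x^2 + 11x + 6)(x^2 + 12x + 7), pattern 2+2+1+1; mod 223: f = (x + 17)(x + 58)(x + 79)(x + 146)(x + 167)(x + 208), pattern 1+1+1+1+1+1. No other pattern occurs in this range, so the set of observed cycle types is {3+3, 4+2, 2+2+1+1, 1+1+1+1+1+1}. The candidates containing elements of all these cycle types are S_4 (6T7) of order 24, (C_3 x C_3) : C_4 (6T10) of order 36, A_6 (6T15) of order 360; the others are excluded. The observed types are precisely the cycle types that occur in S_4 (6T7). Each of the other remaining candidates has further cycle types, and by the Chebotarev density theorem the matching factorization patterns would occur for a proportion of primes equal to their share of the group: (C_3 x C_3) : C_4 (6T10) additionally contains elements of type 3+1+1+1 (4 of its 36 elements, about 11% of primes); A_6 (6T15) additionally contains elements of type 5+1, 3+1+1+1 (184 of its 360 elements, about 51% of primes). None of the 79 primes tested shows any such pattern (for each of these groups the chance of that is below 10^-4), which rules them out. Hence G = S_4 (6T7), of order 24.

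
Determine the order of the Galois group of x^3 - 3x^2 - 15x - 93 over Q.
The degree of the splitting field over Q equals the order of the Galois group, so first determine the group. The polynomial is an irreducible cubic over Q and its discriminant is -303372, which is not a perfect square. For an irreducible cubic, a non-square discriminant gives Galois group S_3. The Galois group S_3 (3T2) has order 6, so the splitting field has degree 6 over Q.

6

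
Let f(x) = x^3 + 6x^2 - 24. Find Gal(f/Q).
The polynomial is an irreducible cubic over Q and its discriminant is 5184 = 72^2, a perfect square. For an irreducible cubic, a square discriminant forces the Galois group to be A_3, the cyclic group of order 3.

C_3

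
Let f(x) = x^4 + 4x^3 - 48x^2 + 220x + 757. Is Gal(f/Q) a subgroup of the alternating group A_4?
The polynomial is irreducible of degree 4 over Q. Its discriminant is -620791112448, which is not a perfect square. A Galois group lies in the alternating group exactly when the discriminant is a square in Q, so the Galois group (D_4) is not contained in A_4.

No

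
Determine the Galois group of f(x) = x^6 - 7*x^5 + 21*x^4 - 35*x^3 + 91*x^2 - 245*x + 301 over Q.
The polynomial f is an irreducible sextic over Q, so G = Gal(f/Q) is one of the 16 transitive subgroups 6T1, ..., 6T16 of S_6. The discriminant of f is -423386583897823, which is not a perfect square, so G is not contained in A_6. The transitive groups of degree 6 not contained in A_6 are: C_6 (6T1, order 6), S_3 (6T2, order 6), D_6 (6T3, order 12), C_3 x S_3 (6T5, order 18), A_4 x C_2 (6T6, order 24), S_4 (6T8, order 24), S_3 x S_3 (6T9, order 36), S_4 x C_2 (6T11, order 48), (S_3 x S_3) : C_2 (6T13, order 72), PGL(2,5) (6T14, order 120), S_6 (6T16, order 720). By Dedekind's theorem, for a prime p not dividing disc(f) the degrees of the irreducible factors of f mod p form the cycle type of an element of G. Factoring f modulo the 37 such primes p <= 173 (skipping 7, 13, 29, which divide the discriminant), each new pattern first appears at: mod 2: f = (x^3 + x + 1)(x^3 + x^2 + 1), pattern 3+3; mod 3: f = (x^6 + 2x^5 + x^3 + x^2 + x + 1), pattern 6; mod 41: f = (x^2 + x + 25)(x^2 + 3x + 14)(x^2 + 30x + 23), pattern 2+2+2; mod 43: f = (x)(x + 6)(x + 9)(x + 15)(x + 22)(x + 27), pattern 1+1+1+1+1+1. No other pattern occurs in this range, so the set of observed cycle types is {3+3, 6, 2+2+2, 1+1+1+1+1+1}. The candidates containing elements of all these cycle types are C_6 (6T1) of order 6, D_6 (6T3) of order 12, C_3 x S_3 (6T5) of order 18, A_4 x C_2 (6T6) of order 24, S_3 x S_3 (6T9) of order 36, S_4 x C_2 (6T11) of order 48, (S_3 x S_3) : C_2 (6T13) of order 72, PGL(2,5) (6T14) of order 120, S_6 (6T16) of order 720; the others are excluded. The observed types are precisely the cycle types that occur in C_6 (6T1). Each of the other remaining candidates has further cycle types, and by the Chebotarev density theorem the matching factorization patterns would occur for a proportion of primes equal to their share of the group: D_6 (6T3) additionally contains elements of type 2+2+1+1 (3 of its 12 elements, about 25% of primes); C_3 x S_3 (6T5) additionally contains elements of type 3+1+1+1 (4 of its 18 elements, about 22% of primes); A_4 x C_2 (6T6) additionally contains elements of type 2+2+1+1, 2+1+1+1+1 (6 of its 24 elements, about 25% of primes); S_3 x S_3 (6T9) additionally contains elements of type 3+1+1+1, 2+2+1+1 (13 of its 36 elements, about 36% of primes); S_4 x C_2 (6T11) additionally contains elements of type 4+2, 4+1+1, 2+2+1+1, 2+1+1+1+1 (24 of its 48 elements, about 50% of primes); (S_3 x S_3) : C_2 (6T13) additionally contains elements of type 4+2, 3+2+1, 3+1+1+1, 2+2+1+1, 2+1+1+1+1 (49 of its 72 elements, about 68% of primes); PGL(2,5) (6T14) additionally contains elements of type 5+1, 4+1+1, 2+2+1+1 (69 of its 120 elements, about 58% of primes); S_6 (6T16) additionally contains elements of type 5+1, 4+2, 4+1+1, 3+2+1, 3+1+1+1, 2+2+1+1, 2+1+1+1+1 (544 of its 720 elements, about 76% of primes). None of the 37 primes tested shows any such pattern (for each of these groups the chance of that is below 10^-4), which rules them out. Hence G = C_6 (6T1), of order 6.

C_6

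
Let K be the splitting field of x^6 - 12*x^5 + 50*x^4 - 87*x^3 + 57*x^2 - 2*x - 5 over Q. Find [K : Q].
The degree of the splitting field over Q equals the order of the Galois group, so first determine the group. The polynomial f is an irreducible sextic over Q, so G = Gal(f/Q) is one of the 16 transitive subgroups 6T1, ..., 6T16 of S_6. The discriminant of f is 30991489 = 5567^2, a perfect square, so G is contained in A_6. The transitive groups of degree 6 contained in A_6 are: A_4 (6T4, order 12), S_4 (6T7, order 24), (C_3 x C_3) : C_4 (6T10, order 36), PSL(2,5) (6T12, order 60), A_6 (6T15, order 360). By Dedekind's theorem, for a prime p not dividing disc(f) the degrees of the irreducible factors of f mod p form the cycle type of an element of G. Factoring f modulo the 21 such primes p <= 79 (skipping 19, which divides the discriminant), each new pattern first appears at: mod 2: f = (x + 1)(x^5 + x^4 + x^3 + x + 1), pattern 5+1; mod 7: f = (x^3 + 3x^2 + x + 1)(x^3 + 6x^2 + 3x + 2), pattern 3+3; mod 61: f = (x + 35)(x + 57)(x^2 + 7x + 30)(x^2 + 11x + 13), pattern 2+2+1+1. No other pattern occurs in this range, so the set of observed cycle types is {5+1, 3+3, 2+2+1+1}. The candidates containing elements of all these cycle types are PSL(2,5) (6T12) of order 60, A_6 (6T15) of order 360; the others are excluded. The observed types are precisely the cycle types that occur in PSL(2,5) (6T12) (apart from the identity). Each of the other remaining candidates has further cycle types, and by the Chebotarev density theorem the matching factorization patterns would occur for a proportion of primes equal to their share of the group: A_6 (6T15) additionally contains elements of type 4+2, 3+1+1+1 (130 of its 360 elements, about 36% of primes). None of the 21 primes tested shows any such pattern (for each of these groups the chance of that is below 10^-4), which rules them out. Hence G = PSL(2,5) (6T12), of order 60. The Galois group PSL(2,5) (6T12) has order 60, so the splitting field has degree 60 over Q.

60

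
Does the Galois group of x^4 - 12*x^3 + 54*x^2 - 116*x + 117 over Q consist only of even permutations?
Yes

The polynomial is irreducible of degree 4 over Q. Its discriminant is 331776 = 576^2, a perfect square. A Galois group lies in the alternating group exactly when the discriminant is a square in Q, so the Galois group (A_4) is contained in A_4.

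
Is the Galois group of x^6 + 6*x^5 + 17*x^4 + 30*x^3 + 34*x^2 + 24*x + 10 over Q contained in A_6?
No

The polynomial is irreducible of degree 6 over Q. Its discriminant is -187648, which is not a perfect square. A Galois group lies in the alternating group exactly when the discriminant is a square in Q, so the Galois group ((S_3 x S_3) : C_2) is not contained in A_6.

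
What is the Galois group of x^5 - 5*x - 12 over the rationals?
D_5

The polynomial f is an irreducible quintic over Q, so G = Gal(f/Q) is a transitive subgroup of S_5: one of C_5 (5T1, order 5), D_5 (5T2, order 10), F_20 (5T3, order 20), A_5 (5T4, order 60) or S_5 (5T5, order 120). The discriminant of f is 64000000 = 8000^2, a perfect square, so G is contained in A_5. The transitive groups of degree 5 contained in A_5 are: C_5 (5T1, order 5), D_5 (5T2, order 10), A_5 (5T4, order 60). By Dedekind's theorem, for a prime p not dividing disc(f) the degrees of the irreducible factors of f mod p form the cycle type of an element of G. Factoring f modulo the 23 such primes p <= 97 (skipping 2, 5, which divide the discriminant), each new pattern first appears at: mod 3: f = (x)(x^2 + x + 2)(x^2 + 2x + 2), pattern 2+2+1; mod 7: f = (x^5 + 2x + 2), pattern 5. No other pattern occurs in this range, so the set of observed cycle types is {2+2+1, 5}. The candidates containing elements of all these cycle types are D_5 (5T2) of order 10, A_5 (5T4) of order 60; the others are excluded. The observed types are precisely the cycle types that occur in D_5 (5T2) (apart from the identity). Each of the other remaining candidates has further cycle types, and by the Chebotarev density theorem the matching factorization patterns would occur for a proportion of primes equal to their share of the group: A_5 (5T4) additionally contains elements of type 3+1+1 (20 of its 60 elements, about 33% of primes). None of the 23 primes tested shows any such pattern (for each of these groups the chance of that is below 10^-4), which rules them out. Hence G = D_5 (5T2), of order 10.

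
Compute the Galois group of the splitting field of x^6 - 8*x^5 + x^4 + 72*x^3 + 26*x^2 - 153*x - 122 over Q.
The polynomial f is an irreducible sextic over Q, so G = Gal(f/Q) is one of the 16 transitive subgroups 6T1, ..., 6T16 of S_6. The discriminant of f is 30991489 = 5567^2, a perfect square, so G is contained in A_6. The transitive groups of degree 6 contained in A_6 are: A_4 (6T4, order 12), S_4 (6T7, order 24), (C_3 x C_3) : C_4 (6T10, order 36), PSL(2,5) (6T12, order 60), A_6 (6T15, order 360). By Dedekind's theorem, for a prime p not dividing disc(f) the degrees of the irreducible factors of f mod p form the cycle type of an element of G. Factoring f modulo the 21 such primes p <= 79 (skipping 19, which divides the discriminant), each new pattern first appears at: mod 2: f = (x)(x^5 + x^3 + 1), pattern 5+1; mod 7: f = (x^3 + x^2 + 6x + 5)(x^3 + 5x^2 + 4x + 5), pattern 3+3; mod 61: f = (x)(x + 60)(x^2 + 25x + 56)(x^2 + 29x + 6), pattern 2+2+1+1. No other pattern occurs in this range, so the set of observed cycle types is {5+1, 3+3, 2+2+1+1}. The candidates containing elements of all these cycle types are PSL(2,5) (6T12) of order 60, A_6 (6T15) of order 360; the others are excluded. The observed types are precisely the cycle types that occur in PSL(2,5) (6T12) (apart from the identity). Each of the other remaining candidates has further cycle types, and by the Chebotarev density theorem the matching factorization patterns would occur for a proportion of primes equal to their share of the group: A_6 (6T15) additionally contains elements of type 4+2, 3+1+1+1 (130 of its 360 elements, about 36% of primes). None of the 21 primes tested shows any such pattern (for each of these groups the chance of that is below 10^-4), which rules them out. Hence G = PSL(2,5) (6T12), of order 60.

6T12: PSL(2,5)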